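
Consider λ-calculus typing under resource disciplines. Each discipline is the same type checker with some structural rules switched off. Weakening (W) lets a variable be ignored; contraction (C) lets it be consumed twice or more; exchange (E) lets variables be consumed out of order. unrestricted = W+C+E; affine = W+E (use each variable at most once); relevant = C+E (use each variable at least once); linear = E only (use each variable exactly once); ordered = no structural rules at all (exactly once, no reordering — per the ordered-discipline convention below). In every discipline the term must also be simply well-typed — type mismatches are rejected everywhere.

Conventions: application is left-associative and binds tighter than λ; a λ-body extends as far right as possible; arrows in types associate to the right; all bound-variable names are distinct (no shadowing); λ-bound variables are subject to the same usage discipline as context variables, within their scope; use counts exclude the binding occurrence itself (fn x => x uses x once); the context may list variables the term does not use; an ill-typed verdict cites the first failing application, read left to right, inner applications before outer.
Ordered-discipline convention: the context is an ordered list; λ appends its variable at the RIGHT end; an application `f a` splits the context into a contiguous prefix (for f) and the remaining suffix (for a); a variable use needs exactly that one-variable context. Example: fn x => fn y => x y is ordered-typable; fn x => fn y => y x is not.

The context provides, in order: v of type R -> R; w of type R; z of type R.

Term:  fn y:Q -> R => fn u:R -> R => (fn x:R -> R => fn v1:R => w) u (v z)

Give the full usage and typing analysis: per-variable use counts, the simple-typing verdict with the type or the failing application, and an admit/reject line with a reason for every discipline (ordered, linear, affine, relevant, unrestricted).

counts: v: 1×, w: 1×, z: 1×, y [bound]: 0×, u [bound]: 1×, x [bound]: 0×, v1 [bound]: 0×
uses in reading order: w, u, v, z
typing: the term checks, with type (Q -> R) -> (R -> R) -> R
ordered: ✗ — unused: y, x, v1 — weakening required
linear: ✗ — unused: y, x, v1 — weakening required
affine: ✓ — at most one use each (v, w, z, y, u, x, v1)
relevant: ✗ — unused: y, x, v1 — weakening required
unrestricted: ✓ — well-typed at (Q -> R) -> (R -> R) -> R; no restrictions here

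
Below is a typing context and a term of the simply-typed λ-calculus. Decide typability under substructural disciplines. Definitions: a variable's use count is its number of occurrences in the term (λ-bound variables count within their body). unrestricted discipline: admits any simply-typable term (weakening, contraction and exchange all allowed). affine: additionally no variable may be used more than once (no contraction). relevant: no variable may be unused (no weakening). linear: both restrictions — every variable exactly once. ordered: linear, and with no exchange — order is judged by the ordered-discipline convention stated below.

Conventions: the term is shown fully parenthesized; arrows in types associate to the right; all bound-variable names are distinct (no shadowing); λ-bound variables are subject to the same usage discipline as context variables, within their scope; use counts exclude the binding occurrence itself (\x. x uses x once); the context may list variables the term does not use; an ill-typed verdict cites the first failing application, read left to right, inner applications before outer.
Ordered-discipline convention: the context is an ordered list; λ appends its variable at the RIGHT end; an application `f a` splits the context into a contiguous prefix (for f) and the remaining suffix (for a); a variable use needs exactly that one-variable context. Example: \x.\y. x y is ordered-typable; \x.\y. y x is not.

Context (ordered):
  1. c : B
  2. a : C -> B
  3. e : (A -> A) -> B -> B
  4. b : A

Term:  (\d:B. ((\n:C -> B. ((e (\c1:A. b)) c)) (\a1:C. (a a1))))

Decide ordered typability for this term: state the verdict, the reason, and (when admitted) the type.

no — unused: d, n, c1 — weakening required
variable uses: c: 1×; a: 1×; e: 1×; b: 1×; d [bound]: 0×; n [bound]: 0×; c1 [bound]: 0×; a1 [bound]: 1×
order of uses: e, b, c, a, a1
typing: well-typed at B -> B
across the five disciplines: ordered ✗ · linear ✗ · affine ✓ · relevant ✗ · unrestricted ✓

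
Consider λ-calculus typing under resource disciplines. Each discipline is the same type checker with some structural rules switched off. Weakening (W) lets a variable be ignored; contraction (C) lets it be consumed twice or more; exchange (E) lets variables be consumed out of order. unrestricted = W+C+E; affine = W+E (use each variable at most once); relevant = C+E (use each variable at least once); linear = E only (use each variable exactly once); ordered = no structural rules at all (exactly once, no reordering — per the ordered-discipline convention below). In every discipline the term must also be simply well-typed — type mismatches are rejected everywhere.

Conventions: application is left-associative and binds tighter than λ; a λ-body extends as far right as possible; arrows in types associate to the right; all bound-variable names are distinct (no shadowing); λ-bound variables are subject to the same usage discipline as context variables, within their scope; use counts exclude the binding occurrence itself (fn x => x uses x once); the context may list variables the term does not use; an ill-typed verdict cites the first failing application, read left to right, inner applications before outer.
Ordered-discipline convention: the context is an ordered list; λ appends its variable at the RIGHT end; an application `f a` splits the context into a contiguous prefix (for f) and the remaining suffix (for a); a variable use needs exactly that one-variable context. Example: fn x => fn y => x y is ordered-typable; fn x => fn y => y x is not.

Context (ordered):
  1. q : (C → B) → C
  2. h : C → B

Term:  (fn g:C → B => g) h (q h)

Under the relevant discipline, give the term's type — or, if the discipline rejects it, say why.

term : B
usage: q: 1, h: 2, g (bound): 1
uses in reading order: g, h, q, h
typing: the term checks, with type B
summary: ordered ✗; linear ✗; affine ✗; relevant ✓; unrestricted ✓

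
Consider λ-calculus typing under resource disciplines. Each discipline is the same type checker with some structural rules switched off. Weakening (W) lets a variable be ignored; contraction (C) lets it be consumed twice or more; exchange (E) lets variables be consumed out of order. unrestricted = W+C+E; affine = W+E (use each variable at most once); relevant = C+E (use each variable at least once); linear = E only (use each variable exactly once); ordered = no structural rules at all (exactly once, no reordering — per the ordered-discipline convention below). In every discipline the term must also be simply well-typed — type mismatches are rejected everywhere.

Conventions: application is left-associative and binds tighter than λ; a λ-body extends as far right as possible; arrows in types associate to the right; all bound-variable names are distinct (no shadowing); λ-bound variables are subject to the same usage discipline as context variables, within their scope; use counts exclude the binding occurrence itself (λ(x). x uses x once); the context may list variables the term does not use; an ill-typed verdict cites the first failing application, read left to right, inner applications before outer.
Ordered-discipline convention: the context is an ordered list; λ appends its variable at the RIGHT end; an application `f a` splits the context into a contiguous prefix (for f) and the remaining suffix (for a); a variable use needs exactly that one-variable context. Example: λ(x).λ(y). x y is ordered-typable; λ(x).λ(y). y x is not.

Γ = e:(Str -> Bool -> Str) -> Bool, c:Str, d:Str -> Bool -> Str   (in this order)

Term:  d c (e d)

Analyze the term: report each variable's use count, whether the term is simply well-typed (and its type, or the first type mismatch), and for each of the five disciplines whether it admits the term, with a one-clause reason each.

counts: e: 1, c: 1, d: 2
use order (left to right): d, c, e, d
typing: well-typed at Str
ordered: ✗, d ×2 used more than once (contraction)
linear: ✗, d ×2 used more than once (contraction)
affine: ✗, d ×2 used more than once (contraction)
relevant: ✓, at least one use each (e, c, d)
unrestricted: ✓, typability at Str is all that's needed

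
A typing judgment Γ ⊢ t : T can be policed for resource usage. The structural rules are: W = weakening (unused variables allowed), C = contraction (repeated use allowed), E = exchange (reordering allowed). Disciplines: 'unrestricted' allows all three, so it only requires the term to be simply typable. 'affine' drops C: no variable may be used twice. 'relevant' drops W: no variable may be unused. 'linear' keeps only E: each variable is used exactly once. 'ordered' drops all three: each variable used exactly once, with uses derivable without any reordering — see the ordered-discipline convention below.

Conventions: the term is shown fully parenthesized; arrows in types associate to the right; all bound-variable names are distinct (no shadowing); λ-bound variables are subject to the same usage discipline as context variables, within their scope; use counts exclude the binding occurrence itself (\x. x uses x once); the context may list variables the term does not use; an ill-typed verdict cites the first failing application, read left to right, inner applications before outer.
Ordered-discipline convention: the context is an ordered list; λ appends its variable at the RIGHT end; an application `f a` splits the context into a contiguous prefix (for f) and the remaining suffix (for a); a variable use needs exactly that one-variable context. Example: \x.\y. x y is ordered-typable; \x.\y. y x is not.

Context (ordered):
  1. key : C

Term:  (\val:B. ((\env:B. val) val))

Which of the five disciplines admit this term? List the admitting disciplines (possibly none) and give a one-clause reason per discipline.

admitted by: unrestricted
use counts: key=0, val (λ-bound)=2, env (λ-bound)=0
use order (left to right): val, val
typing: well-typed at B → B
ordered: ✗ — needs contraction — val ×2; key, env left unused
linear: ✗ — needs contraction — val ×2; key, env left unused
affine: ✗ — needs contraction — val ×2
relevant: ✗ — key, env left unused
unrestricted: ✓ — typability at B → B is all that's needed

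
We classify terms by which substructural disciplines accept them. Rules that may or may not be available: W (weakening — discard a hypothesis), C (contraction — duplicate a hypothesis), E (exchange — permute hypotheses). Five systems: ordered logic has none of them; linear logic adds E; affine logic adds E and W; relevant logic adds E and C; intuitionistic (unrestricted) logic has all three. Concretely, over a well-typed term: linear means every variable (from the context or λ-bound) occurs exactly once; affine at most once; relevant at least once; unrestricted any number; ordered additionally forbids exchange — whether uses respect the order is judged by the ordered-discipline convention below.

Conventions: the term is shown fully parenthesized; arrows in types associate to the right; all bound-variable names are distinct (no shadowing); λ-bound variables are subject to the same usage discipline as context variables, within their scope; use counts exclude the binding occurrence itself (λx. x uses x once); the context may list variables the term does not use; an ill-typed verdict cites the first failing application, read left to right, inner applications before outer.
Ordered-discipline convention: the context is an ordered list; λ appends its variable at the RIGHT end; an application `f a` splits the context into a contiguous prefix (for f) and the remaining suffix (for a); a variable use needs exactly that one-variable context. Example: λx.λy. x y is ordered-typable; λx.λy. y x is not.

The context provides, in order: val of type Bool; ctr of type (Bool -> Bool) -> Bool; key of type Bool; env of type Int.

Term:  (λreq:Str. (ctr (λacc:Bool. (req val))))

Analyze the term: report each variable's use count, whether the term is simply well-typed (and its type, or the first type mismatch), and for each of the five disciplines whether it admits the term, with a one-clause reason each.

counts: val=1; ctr=1; key=0; env=0; req [bound]=1; acc [bound]=0
left-to-right use order: ctr, req, val
typing: ill-typed: non-function type Str applied to an argument
ordered: ✗, fails simple typing
linear: ✗, a type mismatch blocks all five
affine: ✗, the type mismatch rejects it
relevant: ✗, not simply typable
unrestricted: ✗, fails simple typing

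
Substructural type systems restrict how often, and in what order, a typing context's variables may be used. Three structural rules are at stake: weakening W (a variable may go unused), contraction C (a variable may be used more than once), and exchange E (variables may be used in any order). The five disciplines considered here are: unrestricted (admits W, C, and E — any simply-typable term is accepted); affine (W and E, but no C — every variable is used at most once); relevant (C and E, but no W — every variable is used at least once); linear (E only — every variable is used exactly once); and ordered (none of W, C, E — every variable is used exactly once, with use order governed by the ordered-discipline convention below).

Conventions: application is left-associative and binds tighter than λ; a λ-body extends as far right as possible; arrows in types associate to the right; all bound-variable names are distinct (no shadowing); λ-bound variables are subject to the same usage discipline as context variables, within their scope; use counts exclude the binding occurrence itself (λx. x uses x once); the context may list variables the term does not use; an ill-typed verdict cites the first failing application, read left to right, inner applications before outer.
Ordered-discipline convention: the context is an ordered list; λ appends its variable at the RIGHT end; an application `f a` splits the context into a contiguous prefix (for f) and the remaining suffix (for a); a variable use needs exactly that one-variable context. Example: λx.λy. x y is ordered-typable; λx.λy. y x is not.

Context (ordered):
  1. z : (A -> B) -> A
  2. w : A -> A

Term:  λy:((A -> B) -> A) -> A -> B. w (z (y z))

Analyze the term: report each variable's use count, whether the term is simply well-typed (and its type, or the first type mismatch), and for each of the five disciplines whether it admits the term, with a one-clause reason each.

variable uses: z: 2, w: 1, y [bound]: 1
use order (left to right): w, z, y, z
typing: well-typed — term : (((A -> B) -> A) -> A -> B) -> A
ordered: ✗, uses contraction: z ×2
linear: ✗, uses contraction: z ×2
affine: ✗, uses contraction: z ×2
relevant: ✓, every one of z, w, y appears
unrestricted: ✓, type-checks ((((A -> B) -> A) -> A -> B) -> A) and nothing is barred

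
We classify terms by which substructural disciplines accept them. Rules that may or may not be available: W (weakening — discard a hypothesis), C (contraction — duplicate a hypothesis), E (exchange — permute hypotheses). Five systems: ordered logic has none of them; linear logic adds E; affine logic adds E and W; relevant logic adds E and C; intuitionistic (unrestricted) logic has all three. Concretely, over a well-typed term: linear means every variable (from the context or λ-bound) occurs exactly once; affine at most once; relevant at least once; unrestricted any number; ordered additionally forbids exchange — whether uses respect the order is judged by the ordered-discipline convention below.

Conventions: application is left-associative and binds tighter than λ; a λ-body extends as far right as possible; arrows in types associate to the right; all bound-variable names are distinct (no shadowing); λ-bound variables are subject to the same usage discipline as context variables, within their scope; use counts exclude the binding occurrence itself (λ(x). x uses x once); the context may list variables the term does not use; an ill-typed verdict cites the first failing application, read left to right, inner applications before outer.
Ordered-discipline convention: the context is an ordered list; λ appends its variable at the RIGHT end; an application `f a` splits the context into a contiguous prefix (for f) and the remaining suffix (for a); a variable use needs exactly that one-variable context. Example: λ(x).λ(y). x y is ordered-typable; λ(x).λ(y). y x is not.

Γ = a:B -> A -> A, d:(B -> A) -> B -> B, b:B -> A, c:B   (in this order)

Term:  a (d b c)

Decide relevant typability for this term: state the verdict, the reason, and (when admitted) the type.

yes — a, d, b, c: all used, weakening unneeded; term : A -> A
usage: a: 1; d: 1; b: 1; c: 1
left-to-right use order: a, d, b, c
typing: well-typed — term : A -> A
per-discipline verdicts: ordered ✓, linear ✓, affine ✓, relevant ✓, unrestricted ✓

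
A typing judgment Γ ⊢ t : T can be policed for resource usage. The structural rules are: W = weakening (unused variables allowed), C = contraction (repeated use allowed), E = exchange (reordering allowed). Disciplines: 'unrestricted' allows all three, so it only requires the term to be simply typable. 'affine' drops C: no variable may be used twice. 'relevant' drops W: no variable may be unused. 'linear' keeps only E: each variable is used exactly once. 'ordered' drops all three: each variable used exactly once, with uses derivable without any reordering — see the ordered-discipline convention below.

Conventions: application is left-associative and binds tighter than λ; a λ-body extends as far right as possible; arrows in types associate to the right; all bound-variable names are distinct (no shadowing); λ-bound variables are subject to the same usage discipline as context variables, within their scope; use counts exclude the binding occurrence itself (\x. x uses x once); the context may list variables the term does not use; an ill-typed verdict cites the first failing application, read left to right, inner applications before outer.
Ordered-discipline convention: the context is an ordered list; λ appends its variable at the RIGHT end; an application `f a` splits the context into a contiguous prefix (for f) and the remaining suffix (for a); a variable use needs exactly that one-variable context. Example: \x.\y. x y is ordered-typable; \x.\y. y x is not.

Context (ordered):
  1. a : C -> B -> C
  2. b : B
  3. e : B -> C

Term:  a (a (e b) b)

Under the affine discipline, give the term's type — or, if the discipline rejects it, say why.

not well-typed under affine — repeated use of a ×2, b ×2
counts: a: 2×, b: 2×, e: 1×
order of uses: a, a, e, b, b
typing: the term checks, with type B -> C
across the five disciplines: ordered ✗; linear ✗; affine ✗; relevant ✓; unrestricted ✓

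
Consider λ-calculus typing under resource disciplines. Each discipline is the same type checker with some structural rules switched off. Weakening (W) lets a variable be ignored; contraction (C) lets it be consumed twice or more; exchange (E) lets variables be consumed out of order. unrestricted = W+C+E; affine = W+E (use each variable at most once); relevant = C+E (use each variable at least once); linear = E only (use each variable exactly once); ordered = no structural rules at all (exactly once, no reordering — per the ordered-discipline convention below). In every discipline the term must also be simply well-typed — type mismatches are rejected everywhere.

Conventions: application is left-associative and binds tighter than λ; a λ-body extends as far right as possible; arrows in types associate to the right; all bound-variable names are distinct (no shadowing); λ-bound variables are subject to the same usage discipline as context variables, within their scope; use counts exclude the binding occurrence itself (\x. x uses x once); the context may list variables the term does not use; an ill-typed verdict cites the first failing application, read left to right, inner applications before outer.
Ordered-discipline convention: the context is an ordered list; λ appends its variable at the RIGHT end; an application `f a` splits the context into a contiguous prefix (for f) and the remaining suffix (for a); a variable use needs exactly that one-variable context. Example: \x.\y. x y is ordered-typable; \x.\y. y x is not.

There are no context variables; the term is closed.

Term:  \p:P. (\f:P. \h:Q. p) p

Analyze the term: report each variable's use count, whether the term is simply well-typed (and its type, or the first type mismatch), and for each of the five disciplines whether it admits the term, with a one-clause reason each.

counts: p [bound]=2, f [bound]=0, h [bound]=0
uses in reading order: p, p
typing: well-typed at P -> Q -> P
ordered ✗ (needs contraction — p ×2; needs weakening: f, h unused)
linear ✗ (needs contraction — p ×2; needs weakening: f, h unused)
affine ✗ (needs contraction — p ×2)
relevant ✗ (needs weakening: f, h unused)
unrestricted ✓ (type-checks (P -> Q -> P) and nothing is barred)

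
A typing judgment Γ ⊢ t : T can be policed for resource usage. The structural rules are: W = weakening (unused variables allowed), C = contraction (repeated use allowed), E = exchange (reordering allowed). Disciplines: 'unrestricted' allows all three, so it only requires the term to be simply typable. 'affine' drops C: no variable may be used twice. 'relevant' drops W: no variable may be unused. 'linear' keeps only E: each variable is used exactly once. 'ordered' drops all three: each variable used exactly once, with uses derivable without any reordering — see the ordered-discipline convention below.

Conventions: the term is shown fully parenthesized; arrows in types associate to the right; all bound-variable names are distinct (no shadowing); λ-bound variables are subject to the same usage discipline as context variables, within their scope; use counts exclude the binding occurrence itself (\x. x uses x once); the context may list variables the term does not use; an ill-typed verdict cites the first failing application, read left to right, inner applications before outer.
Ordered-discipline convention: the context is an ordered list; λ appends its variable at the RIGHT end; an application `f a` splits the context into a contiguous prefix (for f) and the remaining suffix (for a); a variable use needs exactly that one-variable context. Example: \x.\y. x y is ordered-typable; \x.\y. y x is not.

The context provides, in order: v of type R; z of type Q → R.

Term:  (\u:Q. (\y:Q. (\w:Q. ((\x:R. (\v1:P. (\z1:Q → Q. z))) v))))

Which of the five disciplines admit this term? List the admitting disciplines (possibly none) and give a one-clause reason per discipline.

admitting disciplines: affine, unrestricted
use counts: v ×1; z ×1; u (bound) ×0; y (bound) ×0; w (bound) ×0; x (bound) ×0; v1 (bound) ×0; z1 (bound) ×0
left-to-right use order: z, v
typing: the term checks, with type Q → Q → Q → P → (Q → Q) → Q → R
ordered ✗ (u, y, w, x, v1, z1 left unused)
linear ✗ (u, y, w, x, v1, z1 left unused)
affine ✓ (no duplicate uses among v, z, u, y, w, x, v1, z1)
relevant ✗ (u, y, w, x, v1, z1 left unused)
unrestricted ✓ (typability at Q → Q → Q → P → (Q → Q) → Q → R is all that's needed)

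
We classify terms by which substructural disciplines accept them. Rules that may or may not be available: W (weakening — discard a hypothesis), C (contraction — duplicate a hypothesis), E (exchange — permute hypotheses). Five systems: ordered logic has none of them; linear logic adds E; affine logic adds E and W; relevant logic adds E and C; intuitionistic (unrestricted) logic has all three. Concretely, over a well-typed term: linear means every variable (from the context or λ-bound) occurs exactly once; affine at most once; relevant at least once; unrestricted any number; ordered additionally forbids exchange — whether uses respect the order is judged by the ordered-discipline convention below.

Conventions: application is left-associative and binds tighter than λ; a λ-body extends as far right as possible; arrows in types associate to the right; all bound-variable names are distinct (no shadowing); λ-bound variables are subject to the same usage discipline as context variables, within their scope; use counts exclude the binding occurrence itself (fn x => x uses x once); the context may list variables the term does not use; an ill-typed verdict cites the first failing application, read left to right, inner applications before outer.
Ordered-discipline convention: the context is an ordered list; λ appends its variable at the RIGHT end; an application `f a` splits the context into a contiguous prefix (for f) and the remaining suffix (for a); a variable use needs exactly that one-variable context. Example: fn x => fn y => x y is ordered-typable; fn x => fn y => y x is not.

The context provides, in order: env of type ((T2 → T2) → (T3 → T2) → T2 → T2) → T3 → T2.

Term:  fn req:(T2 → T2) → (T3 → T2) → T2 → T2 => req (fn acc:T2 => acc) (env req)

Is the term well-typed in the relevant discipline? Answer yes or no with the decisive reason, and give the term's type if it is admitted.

yes — at least one use each (env, req, acc); term : ((T2 → T2) → (T3 → T2) → T2 → T2) → T2 → T2
usage: env=1, req (bound)=2, acc (bound)=1
left-to-right use order: req, acc, env, req
typing: well-typed — term : ((T2 → T2) → (T3 → T2) → T2 → T2) → T2 → T2
all disciplines: ordered ✗, linear ✗, affine ✗, relevant ✓, unrestricted ✓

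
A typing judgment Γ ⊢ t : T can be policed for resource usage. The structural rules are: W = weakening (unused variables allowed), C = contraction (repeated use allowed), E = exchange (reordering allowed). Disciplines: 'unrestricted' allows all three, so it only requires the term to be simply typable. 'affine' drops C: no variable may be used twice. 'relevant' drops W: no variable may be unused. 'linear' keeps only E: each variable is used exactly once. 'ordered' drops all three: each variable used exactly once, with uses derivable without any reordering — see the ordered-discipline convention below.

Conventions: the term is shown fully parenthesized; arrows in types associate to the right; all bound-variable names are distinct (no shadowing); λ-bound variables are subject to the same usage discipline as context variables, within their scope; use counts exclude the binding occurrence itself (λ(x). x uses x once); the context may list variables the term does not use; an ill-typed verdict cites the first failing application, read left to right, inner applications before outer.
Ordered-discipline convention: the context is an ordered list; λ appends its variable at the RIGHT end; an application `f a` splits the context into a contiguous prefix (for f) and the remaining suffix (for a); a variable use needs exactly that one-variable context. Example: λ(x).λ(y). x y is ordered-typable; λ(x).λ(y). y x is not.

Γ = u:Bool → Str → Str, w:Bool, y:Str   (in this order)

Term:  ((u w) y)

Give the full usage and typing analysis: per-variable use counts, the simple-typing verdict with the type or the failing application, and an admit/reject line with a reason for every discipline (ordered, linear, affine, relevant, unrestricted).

use counts: u=1, w=1, y=1
use order (left to right): u, w, y
typing: ✓ — Str
ordered: ✓, u, w, y once each; derivable with no W/C/E
linear: ✓, each of u, w, y used exactly once
affine: ✓, at most one use each (u, w, y)
relevant: ✓, every one of u, w, y appears
unrestricted: ✓, simply typable at Str; W, C, E all held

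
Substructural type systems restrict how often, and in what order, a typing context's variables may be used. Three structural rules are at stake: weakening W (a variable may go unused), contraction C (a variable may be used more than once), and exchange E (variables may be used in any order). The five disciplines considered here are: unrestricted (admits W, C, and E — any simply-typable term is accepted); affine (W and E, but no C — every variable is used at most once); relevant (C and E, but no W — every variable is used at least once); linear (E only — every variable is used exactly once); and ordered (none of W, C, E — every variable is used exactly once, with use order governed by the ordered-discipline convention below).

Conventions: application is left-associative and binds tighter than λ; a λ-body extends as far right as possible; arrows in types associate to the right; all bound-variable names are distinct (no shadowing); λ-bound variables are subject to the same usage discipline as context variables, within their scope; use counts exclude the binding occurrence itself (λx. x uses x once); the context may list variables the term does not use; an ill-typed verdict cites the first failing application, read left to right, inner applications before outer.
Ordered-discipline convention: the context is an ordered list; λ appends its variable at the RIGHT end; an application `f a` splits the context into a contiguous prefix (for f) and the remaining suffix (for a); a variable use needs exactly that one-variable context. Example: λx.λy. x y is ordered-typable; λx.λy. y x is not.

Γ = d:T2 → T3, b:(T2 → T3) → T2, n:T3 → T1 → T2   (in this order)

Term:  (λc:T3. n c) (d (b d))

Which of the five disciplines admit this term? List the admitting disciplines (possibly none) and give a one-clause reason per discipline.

admitting disciplines: relevant, unrestricted
usage: d: 2; b: 1; n: 1; c (bound): 1
uses in reading order: n, c, d, b, d
typing: the term checks, with type T1 → T2
ordered: ✗ — uses contraction: d ×2
linear: ✗ — uses contraction: d ×2
affine: ✗ — uses contraction: d ×2
relevant: ✓ — at least one use each (d, b, n, c)
unrestricted: ✓ — simply typable at T1 → T2; W, C, E all held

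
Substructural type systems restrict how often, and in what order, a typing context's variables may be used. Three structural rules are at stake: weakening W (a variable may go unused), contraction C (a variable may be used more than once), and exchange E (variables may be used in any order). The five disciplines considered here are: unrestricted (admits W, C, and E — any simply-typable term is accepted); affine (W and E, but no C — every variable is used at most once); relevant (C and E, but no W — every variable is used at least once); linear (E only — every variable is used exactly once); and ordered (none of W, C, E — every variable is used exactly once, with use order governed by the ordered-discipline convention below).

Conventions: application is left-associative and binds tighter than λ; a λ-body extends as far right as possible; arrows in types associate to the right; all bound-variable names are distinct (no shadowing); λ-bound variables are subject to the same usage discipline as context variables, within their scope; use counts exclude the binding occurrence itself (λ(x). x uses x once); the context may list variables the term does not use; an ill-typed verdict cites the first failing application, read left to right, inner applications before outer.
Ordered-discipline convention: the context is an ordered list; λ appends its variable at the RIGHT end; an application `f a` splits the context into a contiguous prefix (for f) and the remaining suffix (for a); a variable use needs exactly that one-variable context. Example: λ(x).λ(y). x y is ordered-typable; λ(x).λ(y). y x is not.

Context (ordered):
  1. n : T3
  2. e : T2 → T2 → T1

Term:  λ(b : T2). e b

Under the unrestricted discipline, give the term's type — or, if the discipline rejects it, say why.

term : T2 → T2 → T1
counts: n ×0; e ×1; b [bound] ×1
left-to-right use order: e, b
typing: well-typed — term : T2 → T2 → T1
per-discipline verdicts: ordered ✗ · linear ✗ · affine ✓ · relevant ✗ · unrestricted ✓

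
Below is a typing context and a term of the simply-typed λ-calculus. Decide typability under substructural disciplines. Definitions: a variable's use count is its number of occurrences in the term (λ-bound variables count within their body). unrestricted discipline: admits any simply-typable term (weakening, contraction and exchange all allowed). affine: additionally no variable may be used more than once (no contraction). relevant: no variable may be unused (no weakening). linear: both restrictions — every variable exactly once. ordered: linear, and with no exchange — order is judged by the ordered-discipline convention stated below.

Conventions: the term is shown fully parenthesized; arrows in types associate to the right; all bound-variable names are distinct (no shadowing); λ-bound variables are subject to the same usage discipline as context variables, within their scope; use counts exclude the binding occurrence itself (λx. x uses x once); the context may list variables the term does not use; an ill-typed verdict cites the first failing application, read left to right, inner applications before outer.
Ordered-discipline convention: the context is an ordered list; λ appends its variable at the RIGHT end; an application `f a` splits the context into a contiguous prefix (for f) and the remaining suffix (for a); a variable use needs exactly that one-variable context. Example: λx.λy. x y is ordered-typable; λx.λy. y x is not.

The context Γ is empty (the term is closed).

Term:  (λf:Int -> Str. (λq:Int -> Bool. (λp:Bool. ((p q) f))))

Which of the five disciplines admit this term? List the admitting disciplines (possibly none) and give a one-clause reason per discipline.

admitted by: none
variable uses: f [bound] ×1, q [bound] ×1, p [bound] ×1
left-to-right use order: p, q, f
typing: ill-typed: non-arrow in function slot: Bool
ordered: ✗ — the type mismatch rejects it
linear: ✗ — not simply typable
affine: ✗ — fails simple typing
relevant: ✗ — a type mismatch blocks all five
unrestricted: ✗ — the type mismatch rejects it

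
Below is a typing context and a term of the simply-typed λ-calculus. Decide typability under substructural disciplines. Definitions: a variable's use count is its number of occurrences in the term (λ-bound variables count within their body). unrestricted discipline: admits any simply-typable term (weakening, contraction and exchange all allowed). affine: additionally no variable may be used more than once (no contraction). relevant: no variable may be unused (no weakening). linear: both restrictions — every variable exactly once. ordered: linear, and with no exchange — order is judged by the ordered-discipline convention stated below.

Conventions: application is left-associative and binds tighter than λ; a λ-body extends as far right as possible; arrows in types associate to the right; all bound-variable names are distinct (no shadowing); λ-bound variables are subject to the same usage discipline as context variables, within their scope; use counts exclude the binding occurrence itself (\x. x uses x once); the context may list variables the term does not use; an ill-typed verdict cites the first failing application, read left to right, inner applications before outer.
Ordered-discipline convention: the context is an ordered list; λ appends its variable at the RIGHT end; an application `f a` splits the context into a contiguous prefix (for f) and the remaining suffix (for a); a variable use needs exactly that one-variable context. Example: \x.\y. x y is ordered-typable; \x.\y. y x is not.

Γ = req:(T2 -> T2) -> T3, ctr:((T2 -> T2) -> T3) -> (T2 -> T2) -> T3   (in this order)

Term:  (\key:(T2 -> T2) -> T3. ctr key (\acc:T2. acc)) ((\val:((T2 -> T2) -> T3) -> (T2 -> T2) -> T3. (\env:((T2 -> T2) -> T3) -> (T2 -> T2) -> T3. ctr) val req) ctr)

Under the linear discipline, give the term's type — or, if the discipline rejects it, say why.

not well-typed under linear — ctr ×3 used more than once (contraction); unused: env — weakening required
use counts: req=1, ctr=3, key (λ-bound)=1, acc (λ-bound)=1, val (λ-bound)=1, env (λ-bound)=0
order of uses: ctr, key, acc, ctr, val, req, ctr
typing: well-typed — term : T3
summary: ordered ✗ | linear ✗ | affine ✗ | relevant ✗ | unrestricted ✓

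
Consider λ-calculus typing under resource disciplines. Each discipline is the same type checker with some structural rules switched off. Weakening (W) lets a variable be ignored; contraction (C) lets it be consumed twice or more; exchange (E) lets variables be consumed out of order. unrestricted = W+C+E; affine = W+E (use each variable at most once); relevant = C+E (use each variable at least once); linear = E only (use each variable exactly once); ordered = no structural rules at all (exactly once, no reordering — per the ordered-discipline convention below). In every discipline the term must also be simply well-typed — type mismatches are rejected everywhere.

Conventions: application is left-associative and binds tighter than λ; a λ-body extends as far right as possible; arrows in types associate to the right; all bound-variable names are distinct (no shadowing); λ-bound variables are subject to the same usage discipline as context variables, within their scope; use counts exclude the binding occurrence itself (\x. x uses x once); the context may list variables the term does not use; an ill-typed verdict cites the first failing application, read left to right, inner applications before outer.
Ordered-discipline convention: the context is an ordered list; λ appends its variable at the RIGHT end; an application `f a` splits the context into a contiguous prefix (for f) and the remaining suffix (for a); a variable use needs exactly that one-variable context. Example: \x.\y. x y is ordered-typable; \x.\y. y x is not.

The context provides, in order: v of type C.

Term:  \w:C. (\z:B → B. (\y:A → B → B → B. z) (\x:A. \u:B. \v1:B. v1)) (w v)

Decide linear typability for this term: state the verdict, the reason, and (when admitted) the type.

no — a type mismatch blocks all five
variable uses: v=1; w [bound]=1; z [bound]=1; y [bound]=0; x [bound]=0; u [bound]=0; v1 [bound]=1
use order (left to right): z, v1, w, v
typing: ill-typed: non-arrow in function slot: C
per-discipline verdicts: ordered ✗ | linear ✗ | affine ✗ | relevant ✗ | unrestricted ✗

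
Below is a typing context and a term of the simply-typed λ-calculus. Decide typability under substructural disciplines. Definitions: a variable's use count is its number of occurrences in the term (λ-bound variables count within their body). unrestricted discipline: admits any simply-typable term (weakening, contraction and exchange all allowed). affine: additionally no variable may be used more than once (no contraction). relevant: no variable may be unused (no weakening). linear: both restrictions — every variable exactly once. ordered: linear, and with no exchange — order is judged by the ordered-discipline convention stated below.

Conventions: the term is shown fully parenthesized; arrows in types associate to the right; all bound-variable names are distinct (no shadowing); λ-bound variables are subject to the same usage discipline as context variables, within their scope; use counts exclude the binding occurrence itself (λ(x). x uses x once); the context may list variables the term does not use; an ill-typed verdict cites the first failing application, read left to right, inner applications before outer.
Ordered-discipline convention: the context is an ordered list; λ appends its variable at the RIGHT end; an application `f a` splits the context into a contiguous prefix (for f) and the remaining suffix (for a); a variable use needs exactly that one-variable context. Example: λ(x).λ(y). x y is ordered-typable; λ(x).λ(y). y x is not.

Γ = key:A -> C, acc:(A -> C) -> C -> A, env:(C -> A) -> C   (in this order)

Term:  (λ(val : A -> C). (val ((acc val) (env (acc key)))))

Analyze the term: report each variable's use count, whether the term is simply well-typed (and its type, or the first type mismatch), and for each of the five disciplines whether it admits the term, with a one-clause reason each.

counts: key: 1; acc: 2; env: 1; val (bound): 2
order of uses: val, acc, val, env, acc, key
typing: the term checks, with type (A -> C) -> C
ordered ✗ (needs contraction — acc ×2, val ×2)
linear ✗ (needs contraction — acc ×2, val ×2)
affine ✗ (needs contraction — acc ×2, val ×2)
relevant ✓ (every one of key, acc, env, val appears)
unrestricted ✓ (type-checks ((A -> C) -> C) and nothing is barred)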